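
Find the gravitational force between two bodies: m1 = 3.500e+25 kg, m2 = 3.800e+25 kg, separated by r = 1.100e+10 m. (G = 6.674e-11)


F = G*m1*m2/r^2 = 6.674e-11 * 3.500e+25 * 3.800e+25 / (1.100e+10)^2 = 6.674e-11 * 1.330e+51 / 1.210e+20 = 7.336e+20

7.336e+20 N


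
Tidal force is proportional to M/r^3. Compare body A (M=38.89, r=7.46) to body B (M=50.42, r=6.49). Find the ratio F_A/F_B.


Ratio = (M1/r1^3) / (M2/r2^3) = (38.89/7.46^3) / (50.42/6.49^3) = 0.5079

0.5079


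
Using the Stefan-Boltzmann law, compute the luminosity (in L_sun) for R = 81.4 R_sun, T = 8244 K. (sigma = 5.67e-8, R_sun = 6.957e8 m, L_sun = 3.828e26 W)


R = 81.4 * 6.957e8 m = 5.662998e+10 m. L = 4*pi*R^2*sigma*T^4 = 4*pi*(5.662998e+10)^2 * 5.67e-8 * 8244^4 = 1.055450018e+31 W. L/L_sun = 1.055450018e+31 / 3.828e26 = 27571.8396

27571.8396 L_sun


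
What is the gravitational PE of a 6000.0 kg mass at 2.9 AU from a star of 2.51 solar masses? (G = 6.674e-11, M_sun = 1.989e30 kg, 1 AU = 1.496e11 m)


M = 2.51 * 1.989e30 kg = 4.99239e+30 kg; r = 2.9 AU * 1.496e11 m/AU = 4.3384e+11 m. U = -GM*m/r = -(6.674e-11 * 4.99239e+30 * 6000.0) / 4.3384e+11 = -4.608e+12

-4.608e+12 J


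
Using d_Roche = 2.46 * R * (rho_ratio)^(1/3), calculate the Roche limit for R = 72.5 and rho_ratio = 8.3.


d_Roche = 2.46 * 72.5 * 8.3^(1/3) = 361.1041

361.1041


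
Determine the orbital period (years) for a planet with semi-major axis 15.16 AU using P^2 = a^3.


P = a^(3/2) = 15.16^1.5 = 59.0267

59.0267 years


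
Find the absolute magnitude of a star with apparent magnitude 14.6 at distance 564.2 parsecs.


M = m - 5*log10(d) + 5 = 14.6 - 5*log10(564.2) + 5 = 5.8428

5.8428


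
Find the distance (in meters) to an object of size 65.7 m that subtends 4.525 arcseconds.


D = size / theta_rad, theta_rad = 4.525 * pi/(180*3600) = 2.194e-05, D = 2.995e+06

2.995e+06 m


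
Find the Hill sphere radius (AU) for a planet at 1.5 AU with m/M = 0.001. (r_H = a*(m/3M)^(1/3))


r_H = a * (m/3M)^(1/3) = 1.5 * (0.001/3)^(1/3) = 0.104

0.104 AU


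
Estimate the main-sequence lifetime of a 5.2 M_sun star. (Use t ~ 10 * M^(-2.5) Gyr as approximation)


t = 10 * M^(-2.5) = 10 * 5.2^(-2.5) = 0.1622

0.1622 Gyr


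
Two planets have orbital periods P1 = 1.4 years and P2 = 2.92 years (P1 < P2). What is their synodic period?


1/P_syn = |1/P1 - 1/P2| = |1/1.4 - 1/2.92| => P_syn = 2.6895

2.6895 years


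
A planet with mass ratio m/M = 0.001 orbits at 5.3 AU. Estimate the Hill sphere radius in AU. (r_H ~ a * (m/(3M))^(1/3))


r_H = a * (m/3M)^(1/3) = 5.3 * (0.001/3)^(1/3) = 0.3675

0.3675 AU


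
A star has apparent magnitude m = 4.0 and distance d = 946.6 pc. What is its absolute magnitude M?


M = m - 5*log10(d) + 5 = 4.0 - 5*log10(946.6) + 5 = -5.8808

-5.8808


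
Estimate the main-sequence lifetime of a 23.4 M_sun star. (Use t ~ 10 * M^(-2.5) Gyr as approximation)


t = 10 * M^(-2.5) = 10 * 23.4^(-2.5) = 0.0038

0.0038 Gyr


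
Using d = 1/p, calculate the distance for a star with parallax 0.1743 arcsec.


d = 1/p = 1/0.1743 = 5.7372

5.7372 pc


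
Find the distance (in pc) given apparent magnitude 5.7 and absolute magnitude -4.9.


d = 10^((m - M + 5)/5) = 10^((5.7 - -4.9 + 5)/5) = 1318.2567

1318.2567 pc


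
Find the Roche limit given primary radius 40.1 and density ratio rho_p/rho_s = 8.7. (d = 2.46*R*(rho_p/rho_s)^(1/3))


d_Roche = 2.46 * 40.1 * 8.7^(1/3) = 202.8862

202.8862


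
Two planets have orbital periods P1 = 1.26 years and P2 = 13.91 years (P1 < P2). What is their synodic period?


1/P_syn = |1/P1 - 1/P2| = |1/1.26 - 1/13.91| => P_syn = 1.3855

1.3855 years


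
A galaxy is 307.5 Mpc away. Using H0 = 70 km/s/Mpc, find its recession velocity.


v = H0 * d = 70 * 307.5 = 21525.0

21525.0 km/s


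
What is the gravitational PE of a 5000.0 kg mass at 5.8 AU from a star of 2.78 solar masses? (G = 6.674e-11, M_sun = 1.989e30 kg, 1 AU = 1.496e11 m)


M = 2.78 * 1.989e30 kg = 5.52942e+30 kg; r = 5.8 AU * 1.496e11 m/AU = 8.6768e+11 m. U = -GM*m/r = -(6.674e-11 * 5.52942e+30 * 5000.0) / 8.6768e+11 = -2.127e+12

-2.127e+12 J


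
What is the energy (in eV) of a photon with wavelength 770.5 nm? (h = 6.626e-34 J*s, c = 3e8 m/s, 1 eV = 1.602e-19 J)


E = hc/lambda = 6.626e-34 * 3e8 / 7.705e-07 = 2.580e-19 J = 1.6104 eV

1.6104 eV


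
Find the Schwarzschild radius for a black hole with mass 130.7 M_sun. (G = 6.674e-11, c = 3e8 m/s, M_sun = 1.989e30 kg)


M = 130.7 * 1.989e30 kg = 2.599623e+32 kg. rs = 2GM/c^2 = 2 * 6.674e-11 * 2.599623e+32 / (3e8)^2 = 385552.9756

385552.9756 m


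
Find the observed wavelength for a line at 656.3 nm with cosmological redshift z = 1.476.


lam_obs = lam_emit * (1 + z) = 656.3 * (1 + 1.476) = 1624.9988

1624.9988 nm


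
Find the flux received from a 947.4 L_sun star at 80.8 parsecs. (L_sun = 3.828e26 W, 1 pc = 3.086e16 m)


F = L / (4*pi*d^2) = 3.627e+29 / (4*pi*(2.493e+18)^2) = 4.642e-09

4.642e-09 W/m^2


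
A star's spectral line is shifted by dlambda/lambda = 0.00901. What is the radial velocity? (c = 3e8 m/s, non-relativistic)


v = (dlambda/lambda) * c = 0.00901 * 3e8 = 2.703e+06

2.703e+06 m/s


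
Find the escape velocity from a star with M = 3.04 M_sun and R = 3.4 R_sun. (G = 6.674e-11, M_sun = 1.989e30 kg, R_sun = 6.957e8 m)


M = 3.04 * 1.989e30 kg = 6.04656e+30 kg; R = 3.4 * 6.957e8 m = 2.36538e+09 m. v_esc = sqrt(2GM/R) = sqrt(2 * 6.674e-11 * 6.04656e+30 / 2.36538e+09) = 584133.1079

584133.1079 m/s


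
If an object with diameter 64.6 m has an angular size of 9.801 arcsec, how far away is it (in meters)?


D = size / theta_rad, theta_rad = 9.801 * pi/(180*3600) = 4.752e-05, D = 1.360e+06

1.360e+06 m


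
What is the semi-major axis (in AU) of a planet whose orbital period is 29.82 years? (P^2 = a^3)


a = P^(2/3) = 29.82^(2/3) = 9.6162

9.6162 AU


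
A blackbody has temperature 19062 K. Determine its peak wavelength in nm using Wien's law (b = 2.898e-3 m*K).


lam_max = b / T = 2.898e-3 / 19062 = 1.520e-07 m = 152.0302 nm

152.0302 nm


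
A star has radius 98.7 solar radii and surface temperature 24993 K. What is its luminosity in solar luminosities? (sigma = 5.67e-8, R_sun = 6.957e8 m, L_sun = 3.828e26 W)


R = 98.7 * 6.957e8 m = 6.866559e+10 m. L = 4*pi*R^2*sigma*T^4 = 4*pi*(6.866559e+10)^2 * 5.67e-8 * 24993^4 = 1.31082523e+33 W. L/L_sun = 1.31082523e+33 / 3.828e26 = 3.424e+06

3.424e+06 L_sun


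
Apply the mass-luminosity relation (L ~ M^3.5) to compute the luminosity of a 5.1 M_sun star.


L/L_sun = (M/M_sun)^3.5 = 5.1^3.5 = 299.5681

299.5681 L_sun


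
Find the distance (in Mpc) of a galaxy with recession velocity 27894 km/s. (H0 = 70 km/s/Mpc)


d = v / H0 = 27894 / 70 = 398.4857

398.4857 Mpc


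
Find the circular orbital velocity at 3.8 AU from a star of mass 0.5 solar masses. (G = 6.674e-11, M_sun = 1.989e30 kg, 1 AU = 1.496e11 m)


v = sqrt(GM/r) = sqrt(6.674e-11 * 9.945e+29 / 5.685e+11) = 10805.3266

10805.3266 m/s


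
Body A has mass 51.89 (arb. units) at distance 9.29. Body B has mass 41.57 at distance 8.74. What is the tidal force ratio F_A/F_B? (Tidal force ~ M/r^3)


Ratio = (M1/r1^3) / (M2/r2^3) = (51.89/9.29^3) / (41.57/8.74^3) = 1.0394

1.0394


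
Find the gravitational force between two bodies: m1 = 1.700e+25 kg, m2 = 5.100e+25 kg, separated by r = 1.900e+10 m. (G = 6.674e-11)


F = G*m1*m2/r^2 = 6.674e-11 * 1.700e+25 * 5.100e+25 / (1.900e+10)^2 = 6.674e-11 * 8.670e+50 / 3.610e+20 = 1.603e+20

1.603e+20 N


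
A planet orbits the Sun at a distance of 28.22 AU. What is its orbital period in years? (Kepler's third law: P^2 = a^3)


P = a^(3/2) = 28.22^1.5 = 149.9117

149.9117 years


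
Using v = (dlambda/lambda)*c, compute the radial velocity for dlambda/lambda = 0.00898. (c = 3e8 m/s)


v = (dlambda/lambda) * c = 0.00898 * 3e8 = 2.694e+06

2.694e+06 m/s


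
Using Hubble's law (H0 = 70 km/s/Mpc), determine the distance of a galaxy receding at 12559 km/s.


d = v / H0 = 12559 / 70 = 179.4143

179.4143 Mpc


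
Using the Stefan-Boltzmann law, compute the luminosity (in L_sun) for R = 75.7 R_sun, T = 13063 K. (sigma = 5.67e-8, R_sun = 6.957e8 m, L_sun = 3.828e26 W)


R = 75.7 * 6.957e8 m = 5.266449e+10 m. L = 4*pi*R^2*sigma*T^4 = 4*pi*(5.266449e+10)^2 * 5.67e-8 * 13063^4 = 5.754404621e+31 W. L/L_sun = 5.754404621e+31 / 3.828e26 = 150324.0497

150324.0497 L_sun


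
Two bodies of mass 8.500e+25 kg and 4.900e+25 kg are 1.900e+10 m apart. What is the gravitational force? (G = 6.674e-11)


F = G*m1*m2/r^2 = 6.674e-11 * 8.500e+25 * 4.900e+25 / (1.900e+10)^2 = 6.674e-11 * 4.165e+51 / 3.610e+20 = 7.700e+20

7.700e+20 N


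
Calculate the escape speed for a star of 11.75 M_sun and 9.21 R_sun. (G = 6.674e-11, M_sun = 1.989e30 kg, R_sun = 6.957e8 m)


M = 11.75 * 1.989e30 kg = 2.337075e+31 kg; R = 9.21 * 6.957e8 m = 6.407397e+09 m. v_esc = sqrt(2GM/R) = sqrt(2 * 6.674e-11 * 2.337075e+31 / 6.407397e+09) = 697756.044

697756.044 m/s


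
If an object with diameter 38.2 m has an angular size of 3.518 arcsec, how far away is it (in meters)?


D = size / theta_rad, theta_rad = 3.518 * pi/(180*3600) = 1.706e-05, D = 2.240e+06

2.240e+06 m


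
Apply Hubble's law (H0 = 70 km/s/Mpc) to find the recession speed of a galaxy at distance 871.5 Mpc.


v = H0 * d = 70 * 871.5 = 61005.0

61005.0 km/s


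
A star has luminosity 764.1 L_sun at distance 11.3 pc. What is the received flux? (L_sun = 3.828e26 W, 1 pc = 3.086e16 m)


F = L / (4*pi*d^2) = 2.925e+29 / (4*pi*(3.487e+17)^2) = 1.914e-07

1.914e-07 W/m^2


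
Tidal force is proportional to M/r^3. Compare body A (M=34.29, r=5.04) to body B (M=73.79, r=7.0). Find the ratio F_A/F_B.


Ratio = (M1/r1^3) / (M2/r2^3) = (34.29/5.04^3) / (73.79/7.0^3) = 1.245

1.245


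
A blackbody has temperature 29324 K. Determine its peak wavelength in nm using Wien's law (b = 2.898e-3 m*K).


lam_max = b / T = 2.898e-3 / 29324 = 9.883e-08 m = 98.8269 nm

98.8269 nm


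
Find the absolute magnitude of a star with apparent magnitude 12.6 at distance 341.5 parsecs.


M = m - 5*log10(d) + 5 = 12.6 - 5*log10(341.5) + 5 = 4.933

4.933


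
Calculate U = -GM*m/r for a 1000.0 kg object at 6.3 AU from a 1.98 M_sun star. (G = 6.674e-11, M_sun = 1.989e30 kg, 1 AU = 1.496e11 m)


M = 1.98 * 1.989e30 kg = 3.93822e+30 kg; r = 6.3 AU * 1.496e11 m/AU = 9.4248e+11 m. U = -GM*m/r = -(6.674e-11 * 3.93822e+30 * 1000.0) / 9.4248e+11 = -2.789e+11

-2.789e+11 J


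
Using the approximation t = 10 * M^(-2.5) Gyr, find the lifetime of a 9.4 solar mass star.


t = 10 * M^(-2.5) = 10 * 9.4^(-2.5) = 0.0369

0.0369 Gyr


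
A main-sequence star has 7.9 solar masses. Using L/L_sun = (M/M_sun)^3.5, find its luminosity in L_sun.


L/L_sun = (M/M_sun)^3.5 = 7.9^3.5 = 1385.7817

1385.7817 L_sun


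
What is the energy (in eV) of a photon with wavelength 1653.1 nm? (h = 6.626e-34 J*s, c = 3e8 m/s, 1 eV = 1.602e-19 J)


E = hc/lambda = 6.626e-34 * 3e8 / 1.653e-06 = 1.202e-19 J = 0.7506 eV

0.7506 eV


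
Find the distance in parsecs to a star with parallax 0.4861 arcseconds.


d = 1/p = 1/0.4861 = 2.0572

2.0572 pc


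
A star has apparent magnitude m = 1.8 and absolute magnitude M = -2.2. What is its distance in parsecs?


d = 10^((m - M + 5)/5) = 10^((1.8 - -2.2 + 5)/5) = 63.0957

63.0957 pc


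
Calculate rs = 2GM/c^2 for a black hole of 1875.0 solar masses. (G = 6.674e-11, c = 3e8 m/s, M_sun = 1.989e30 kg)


M = 1875.0 * 1.989e30 kg = 3.729375e+33 kg. rs = 2GM/c^2 = 2 * 6.674e-11 * 3.729375e+33 / (3e8)^2 = 5.531e+06

5.531e+06 m


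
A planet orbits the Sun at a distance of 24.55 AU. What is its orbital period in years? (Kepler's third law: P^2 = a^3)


P = a^(3/2) = 24.55^1.5 = 121.6402

121.6402 years


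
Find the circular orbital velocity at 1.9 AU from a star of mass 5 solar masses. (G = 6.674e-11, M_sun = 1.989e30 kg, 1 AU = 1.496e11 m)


v = sqrt(GM/r) = sqrt(6.674e-11 * 9.945e+30 / 2.842e+11) = 48322.8898

48322.8898 m/s


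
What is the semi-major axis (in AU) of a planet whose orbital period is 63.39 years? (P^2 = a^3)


a = P^(2/3) = 63.39^(2/3) = 15.8982

15.8982 AU


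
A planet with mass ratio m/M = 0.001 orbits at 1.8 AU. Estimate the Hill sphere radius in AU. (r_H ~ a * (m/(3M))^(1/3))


r_H = a * (m/3M)^(1/3) = 1.8 * (0.001/3)^(1/3) = 0.1248

0.1248 AU


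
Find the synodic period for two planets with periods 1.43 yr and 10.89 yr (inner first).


1/P_syn = |1/P1 - 1/P2| = |1/1.43 - 1/10.89| => P_syn = 1.6462

1.6462 years


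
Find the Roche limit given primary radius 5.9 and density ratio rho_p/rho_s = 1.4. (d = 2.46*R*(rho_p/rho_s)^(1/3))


d_Roche = 2.46 * 5.9 * 1.4^(1/3) = 16.2367

16.2367


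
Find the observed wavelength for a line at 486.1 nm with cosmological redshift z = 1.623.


lam_obs = lam_emit * (1 + z) = 486.1 * (1 + 1.623) = 1275.0403

1275.0403 nm


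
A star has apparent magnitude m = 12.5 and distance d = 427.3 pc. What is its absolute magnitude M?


M = m - 5*log10(d) + 5 = 12.5 - 5*log10(427.3) + 5 = 4.3463

4.3463


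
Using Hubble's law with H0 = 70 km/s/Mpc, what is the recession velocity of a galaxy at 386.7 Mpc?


v = H0 * d = 70 * 386.7 = 27069.0

27069.0 km/s


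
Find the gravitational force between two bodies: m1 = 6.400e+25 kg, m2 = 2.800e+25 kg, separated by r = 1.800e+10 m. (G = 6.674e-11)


F = G*m1*m2/r^2 = 6.674e-11 * 6.400e+25 * 2.800e+25 / (1.800e+10)^2 = 6.674e-11 * 1.792e+51 / 3.240e+20 = 3.691e+20

3.691e+20 N


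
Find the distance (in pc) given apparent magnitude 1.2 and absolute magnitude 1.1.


d = 10^((m - M + 5)/5) = 10^((1.2 - 1.1 + 5)/5) = 10.4713

10.4713 pc


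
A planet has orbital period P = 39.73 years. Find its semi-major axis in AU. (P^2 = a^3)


a = P^(2/3) = 39.73^(2/3) = 11.6434

11.6434 AU


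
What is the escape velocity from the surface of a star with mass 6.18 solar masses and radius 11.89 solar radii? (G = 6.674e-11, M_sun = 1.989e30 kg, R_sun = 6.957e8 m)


M = 6.18 * 1.989e30 kg = 1.229202e+31 kg; R = 11.89 * 6.957e8 m = 8.271873e+09 m. v_esc = sqrt(2GM/R) = sqrt(2 * 6.674e-11 * 1.229202e+31 / 8.271873e+09) = 445366.7588

445366.7588 m/s


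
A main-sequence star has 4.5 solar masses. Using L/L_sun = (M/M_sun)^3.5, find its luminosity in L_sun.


L/L_sun = (M/M_sun)^3.5 = 4.5^3.5 = 193.3053

193.3053 L_sun


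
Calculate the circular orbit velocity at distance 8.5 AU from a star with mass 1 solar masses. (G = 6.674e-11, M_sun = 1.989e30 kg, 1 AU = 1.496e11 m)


v = sqrt(GM/r) = sqrt(6.674e-11 * 1.989e+30 / 1.272e+12) = 10217.2785

10217.2785 m/s


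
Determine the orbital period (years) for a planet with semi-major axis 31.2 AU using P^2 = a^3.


P = a^(3/2) = 31.2^1.5 = 174.2737

174.2737 years


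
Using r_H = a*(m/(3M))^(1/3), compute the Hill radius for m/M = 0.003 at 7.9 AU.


r_H = a * (m/3M)^(1/3) = 7.9 * (0.003/3)^(1/3) = 0.79

0.79 AU


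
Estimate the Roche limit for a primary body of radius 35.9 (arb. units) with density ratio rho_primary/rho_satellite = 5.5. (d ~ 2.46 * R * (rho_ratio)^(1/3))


d_Roche = 2.46 * 35.9 * 5.5^(1/3) = 155.8896

155.8896


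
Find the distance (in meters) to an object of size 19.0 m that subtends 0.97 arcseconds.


D = size / theta_rad, theta_rad = 0.97 * pi/(180*3600) = 4.703e-06, D = 4.040e+06

4.040e+06 m


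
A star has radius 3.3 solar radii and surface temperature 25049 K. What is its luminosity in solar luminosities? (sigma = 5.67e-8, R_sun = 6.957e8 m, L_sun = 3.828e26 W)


R = 3.3 * 6.957e8 m = 2.29581e+09 m. L = 4*pi*R^2*sigma*T^4 = 4*pi*(2.29581e+09)^2 * 5.67e-8 * 25049^4 = 1.478517197e+30 W. L/L_sun = 1.478517197e+30 / 3.828e26 = 3862.3751

3862.3751 L_sun


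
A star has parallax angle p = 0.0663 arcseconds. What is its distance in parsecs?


d = 1/p = 1/0.0663 = 15.083

15.083 pc


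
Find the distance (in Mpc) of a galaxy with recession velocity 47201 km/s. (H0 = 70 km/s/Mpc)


d = v / H0 = 47201 / 70 = 674.3

674.3 Mpc


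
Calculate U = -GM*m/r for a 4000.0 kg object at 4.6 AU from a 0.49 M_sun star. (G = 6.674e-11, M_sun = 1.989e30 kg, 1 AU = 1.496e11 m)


M = 0.49 * 1.989e30 kg = 9.7461e+29 kg; r = 4.6 AU * 1.496e11 m/AU = 6.8816e+11 m. U = -GM*m/r = -(6.674e-11 * 9.7461e+29 * 4000.0) / 6.8816e+11 = -3.781e+11

-3.781e+11 J


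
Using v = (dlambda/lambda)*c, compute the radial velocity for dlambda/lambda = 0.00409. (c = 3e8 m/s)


v = (dlambda/lambda) * c = 0.00409 * 3e8 = 1.227e+06

1.227e+06 m/s


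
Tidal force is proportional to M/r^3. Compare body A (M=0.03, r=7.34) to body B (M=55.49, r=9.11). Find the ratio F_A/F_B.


Ratio = (M1/r1^3) / (M2/r2^3) = (0.03/7.34^3) / (55.49/9.11^3) = 0.001

0.001


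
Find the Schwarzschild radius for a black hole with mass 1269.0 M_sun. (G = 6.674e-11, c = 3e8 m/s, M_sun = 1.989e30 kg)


M = 1269.0 * 1.989e30 kg = 2.524041e+33 kg. rs = 2GM/c^2 = 2 * 6.674e-11 * 2.524041e+33 / (3e8)^2 = 3.743e+06

3.743e+06 m


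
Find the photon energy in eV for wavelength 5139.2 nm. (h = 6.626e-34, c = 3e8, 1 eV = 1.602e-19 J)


E = hc/lambda = 6.626e-34 * 3e8 / 5.139e-06 = 3.868e-20 J = 0.2414 eV

0.2414 eV


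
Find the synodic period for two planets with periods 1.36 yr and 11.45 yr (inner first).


1/P_syn = |1/P1 - 1/P2| = |1/1.36 - 1/11.45| => P_syn = 1.5433

1.5433 years


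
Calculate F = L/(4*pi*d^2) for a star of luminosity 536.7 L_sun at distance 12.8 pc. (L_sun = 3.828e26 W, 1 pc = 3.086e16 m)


F = L / (4*pi*d^2) = 2.054e+29 / (4*pi*(3.950e+17)^2) = 1.048e-07

1.048e-07 W/m^2


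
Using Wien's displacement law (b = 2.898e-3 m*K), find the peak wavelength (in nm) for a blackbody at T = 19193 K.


lam_max = b / T = 2.898e-3 / 19193 = 1.510e-07 m = 150.9925 nm

150.9925 nm


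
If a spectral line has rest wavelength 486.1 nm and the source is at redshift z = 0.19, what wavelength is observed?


lam_obs = lam_emit * (1 + z) = 486.1 * (1 + 0.19) = 578.459

578.459 nm


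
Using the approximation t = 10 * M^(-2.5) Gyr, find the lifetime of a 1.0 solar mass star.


t = 10 * M^(-2.5) = 10 * 1.0^(-2.5) = 10.0

10.0 Gyr


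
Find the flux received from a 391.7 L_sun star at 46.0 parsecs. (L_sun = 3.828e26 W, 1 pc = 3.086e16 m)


F = L / (4*pi*d^2) = 1.499e+29 / (4*pi*(1.420e+18)^2) = 5.921e-09

5.921e-09 W/m^2


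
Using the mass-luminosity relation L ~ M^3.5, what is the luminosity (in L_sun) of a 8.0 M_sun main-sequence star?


L/L_sun = (M/M_sun)^3.5 = 8.0^3.5 = 1448.1547

1448.1547 L_sun


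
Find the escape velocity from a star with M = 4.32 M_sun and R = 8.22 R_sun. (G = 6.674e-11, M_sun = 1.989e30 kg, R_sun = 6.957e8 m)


M = 4.32 * 1.989e30 kg = 8.59248e+30 kg; R = 8.22 * 6.957e8 m = 5.718654e+09 m. v_esc = sqrt(2GM/R) = sqrt(2 * 6.674e-11 * 8.59248e+30 / 5.718654e+09) = 447837.4967

447837.4967 m/s


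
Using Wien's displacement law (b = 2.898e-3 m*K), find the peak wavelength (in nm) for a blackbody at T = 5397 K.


lam_max = b / T = 2.898e-3 / 5397 = 5.370e-07 m = 536.965 nm

536.965 nm


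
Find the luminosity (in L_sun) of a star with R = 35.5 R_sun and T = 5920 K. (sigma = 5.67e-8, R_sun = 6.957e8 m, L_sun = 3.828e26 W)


R = 35.5 * 6.957e8 m = 2.469735e+10 m. L = 4*pi*R^2*sigma*T^4 = 4*pi*(2.469735e+10)^2 * 5.67e-8 * 5920^4 = 5.33802327e+29 W. L/L_sun = 5.33802327e+29 / 3.828e26 = 1394.4679

1394.4679 L_sun


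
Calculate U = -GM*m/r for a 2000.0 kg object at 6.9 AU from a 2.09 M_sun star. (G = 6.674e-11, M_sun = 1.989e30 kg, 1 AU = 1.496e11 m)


M = 2.09 * 1.989e30 kg = 4.15701e+30 kg; r = 6.9 AU * 1.496e11 m/AU = 1.03224e+12 m. U = -GM*m/r = -(6.674e-11 * 4.15701e+30 * 2000.0) / 1.03224e+12 = -5.375e+11

-5.375e+11 J


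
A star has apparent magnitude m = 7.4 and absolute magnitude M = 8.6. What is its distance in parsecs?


d = 10^((m - M + 5)/5) = 10^((7.4 - 8.6 + 5)/5) = 5.7544

5.7544 pc


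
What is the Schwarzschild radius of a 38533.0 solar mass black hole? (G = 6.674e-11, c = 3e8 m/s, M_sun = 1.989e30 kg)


M = 38533.0 * 1.989e30 kg = 7.6642137e+34 kg. rs = 2GM/c^2 = 2 * 6.674e-11 * 7.6642137e+34 / (3e8)^2 = 1.137e+08

1.137e+08 m


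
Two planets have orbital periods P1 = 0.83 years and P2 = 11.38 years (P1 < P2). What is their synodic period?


1/P_syn = |1/P1 - 1/P2| = |1/0.83 - 1/11.38| => P_syn = 0.8953

0.8953 years


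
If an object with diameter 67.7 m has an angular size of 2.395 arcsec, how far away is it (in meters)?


D = size / theta_rad, theta_rad = 2.395 * pi/(180*3600) = 1.161e-05, D = 5.831e+06

5.831e+06 m


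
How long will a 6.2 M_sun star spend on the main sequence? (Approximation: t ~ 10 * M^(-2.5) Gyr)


t = 10 * M^(-2.5) = 10 * 6.2^(-2.5) = 0.1045

0.1045 Gyr


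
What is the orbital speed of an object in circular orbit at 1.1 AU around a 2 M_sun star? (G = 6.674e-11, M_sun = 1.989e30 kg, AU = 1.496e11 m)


v = sqrt(GM/r) = sqrt(6.674e-11 * 3.978e+30 / 1.646e+11) = 40166.4409

40166.4409 m/s


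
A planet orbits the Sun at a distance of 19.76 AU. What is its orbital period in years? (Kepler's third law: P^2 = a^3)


P = a^(3/2) = 19.76^1.5 = 87.8376

87.8376 years


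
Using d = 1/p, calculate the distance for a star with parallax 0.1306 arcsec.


d = 1/p = 1/0.1306 = 7.657

7.657 pc


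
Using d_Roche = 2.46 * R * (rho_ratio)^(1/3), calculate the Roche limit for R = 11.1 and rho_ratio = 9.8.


d_Roche = 2.46 * 11.1 * 9.8^(1/3) = 58.4342

58.4342


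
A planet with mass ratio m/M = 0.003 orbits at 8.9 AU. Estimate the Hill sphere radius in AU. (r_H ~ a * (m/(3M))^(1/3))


r_H = a * (m/3M)^(1/3) = 8.9 * (0.003/3)^(1/3) = 0.89

0.89 AU


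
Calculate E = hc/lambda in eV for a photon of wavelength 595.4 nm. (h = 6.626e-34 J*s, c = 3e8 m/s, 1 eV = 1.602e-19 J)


E = hc/lambda = 6.626e-34 * 3e8 / 5.954e-07 = 3.339e-19 J = 2.084 eV

2.084 eV


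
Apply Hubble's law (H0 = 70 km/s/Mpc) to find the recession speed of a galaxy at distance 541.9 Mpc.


v = H0 * d = 70 * 541.9 = 37933.0

37933.0 km/s


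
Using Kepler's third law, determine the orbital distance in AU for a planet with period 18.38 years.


a = P^(2/3) = 18.38^(2/3) = 6.9646

6.9646 AU


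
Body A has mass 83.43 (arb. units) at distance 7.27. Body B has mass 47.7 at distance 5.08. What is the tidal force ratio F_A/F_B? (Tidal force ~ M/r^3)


Ratio = (M1/r1^3) / (M2/r2^3) = (83.43/7.27^3) / (47.7/5.08^3) = 0.5967

0.5967


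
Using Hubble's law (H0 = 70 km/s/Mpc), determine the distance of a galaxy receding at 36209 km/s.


d = v / H0 = 36209 / 70 = 517.2714

517.2714 Mpc


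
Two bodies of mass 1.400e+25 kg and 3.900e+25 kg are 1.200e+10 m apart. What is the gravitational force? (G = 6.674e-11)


F = G*m1*m2/r^2 = 6.674e-11 * 1.400e+25 * 3.900e+25 / (1.200e+10)^2 = 6.674e-11 * 5.460e+50 / 1.440e+20 = 2.531e+20

2.531e+20 N


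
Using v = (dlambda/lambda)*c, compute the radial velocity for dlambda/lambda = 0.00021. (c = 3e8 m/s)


v = (dlambda/lambda) * c = 0.00021 * 3e8 = 63000.0

63000.0 m/s


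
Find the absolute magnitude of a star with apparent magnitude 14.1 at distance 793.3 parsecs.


M = m - 5*log10(d) + 5 = 14.1 - 5*log10(793.3) + 5 = 4.6028

4.6028


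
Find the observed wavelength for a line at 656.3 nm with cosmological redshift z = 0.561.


lam_obs = lam_emit * (1 + z) = 656.3 * (1 + 0.561) = 1024.4843

1024.4843 nm


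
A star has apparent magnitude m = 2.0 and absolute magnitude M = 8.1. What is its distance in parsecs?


d = 10^((m - M + 5)/5) = 10^((2.0 - 8.1 + 5)/5) = 0.6026

0.6026 pc


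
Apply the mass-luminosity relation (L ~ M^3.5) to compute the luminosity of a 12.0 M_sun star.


L/L_sun = (M/M_sun)^3.5 = 12.0^3.5 = 5985.9676

5985.9676 L_sun


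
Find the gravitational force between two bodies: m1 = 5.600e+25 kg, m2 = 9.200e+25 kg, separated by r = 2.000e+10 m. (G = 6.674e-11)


F = G*m1*m2/r^2 = 6.674e-11 * 5.600e+25 * 9.200e+25 / (2.000e+10)^2 = 6.674e-11 * 5.152e+51 / 4.000e+20 = 8.596e+20

8.596e+20 N


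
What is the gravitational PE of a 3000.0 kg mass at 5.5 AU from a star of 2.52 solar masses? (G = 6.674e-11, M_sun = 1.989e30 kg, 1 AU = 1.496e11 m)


M = 2.52 * 1.989e30 kg = 5.01228e+30 kg; r = 5.5 AU * 1.496e11 m/AU = 8.228e+11 m. U = -GM*m/r = -(6.674e-11 * 5.01228e+30 * 3000.0) / 8.228e+11 = -1.220e+12

-1.220e+12 J


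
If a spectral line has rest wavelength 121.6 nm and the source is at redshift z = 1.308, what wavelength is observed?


lam_obs = lam_emit * (1 + z) = 121.6 * (1 + 1.308) = 280.6528

280.6528 nm


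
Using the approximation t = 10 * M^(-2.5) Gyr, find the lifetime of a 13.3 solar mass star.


t = 10 * M^(-2.5) = 10 * 13.3^(-2.5) = 0.0155

0.0155 Gyr


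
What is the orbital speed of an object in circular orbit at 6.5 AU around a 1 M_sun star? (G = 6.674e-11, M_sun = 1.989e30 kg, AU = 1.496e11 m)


v = sqrt(GM/r) = sqrt(6.674e-11 * 1.989e+30 / 9.724e+11) = 11683.905

11683.905 m/s


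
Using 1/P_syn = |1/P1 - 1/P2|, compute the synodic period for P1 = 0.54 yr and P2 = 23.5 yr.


1/P_syn = |1/P1 - 1/P2| = |1/0.54 - 1/23.5| => P_syn = 0.5527

0.5527 years


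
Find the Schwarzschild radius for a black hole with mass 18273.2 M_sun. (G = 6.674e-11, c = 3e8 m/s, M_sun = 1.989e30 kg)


M = 18273.2 * 1.989e30 kg = 3.63453948e+34 kg. rs = 2GM/c^2 = 2 * 6.674e-11 * 3.63453948e+34 / (3e8)^2 = 5.390e+07

5.390e+07 m


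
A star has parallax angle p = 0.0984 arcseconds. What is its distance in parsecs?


d = 1/p = 1/0.0984 = 10.1626

10.1626 pc


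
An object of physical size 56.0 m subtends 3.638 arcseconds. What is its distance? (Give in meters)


D = size / theta_rad, theta_rad = 3.638 * pi/(180*3600) = 1.764e-05, D = 3.175e+06

3.175e+06 m


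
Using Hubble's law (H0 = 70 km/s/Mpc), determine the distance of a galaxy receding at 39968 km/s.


d = v / H0 = 39968 / 70 = 570.9714

570.9714 Mpc


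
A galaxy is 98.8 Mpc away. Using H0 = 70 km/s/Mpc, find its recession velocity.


v = H0 * d = 70 * 98.8 = 6916.0

6916.0 km/s


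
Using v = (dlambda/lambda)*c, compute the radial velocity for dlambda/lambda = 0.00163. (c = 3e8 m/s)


v = (dlambda/lambda) * c = 0.00163 * 3e8 = 489000.0

489000.0 m/s


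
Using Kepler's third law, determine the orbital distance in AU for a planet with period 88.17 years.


a = P^(2/3) = 88.17^(2/3) = 19.8098

19.8098 AU


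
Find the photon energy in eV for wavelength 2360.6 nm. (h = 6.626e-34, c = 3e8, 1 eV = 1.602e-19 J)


E = hc/lambda = 6.626e-34 * 3e8 / 2.361e-06 = 8.421e-20 J = 0.5256 eV

0.5256 eV


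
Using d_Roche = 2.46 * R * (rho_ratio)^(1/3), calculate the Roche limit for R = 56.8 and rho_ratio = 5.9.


d_Roche = 2.46 * 56.8 * 5.9^(1/3) = 252.4841

252.4841


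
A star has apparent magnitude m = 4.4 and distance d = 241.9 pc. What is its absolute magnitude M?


M = m - 5*log10(d) + 5 = 4.4 - 5*log10(241.9) + 5 = -2.5182

-2.5182


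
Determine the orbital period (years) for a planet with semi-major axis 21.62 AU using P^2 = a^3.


P = a^(3/2) = 21.62^1.5 = 100.5272

100.5272 years


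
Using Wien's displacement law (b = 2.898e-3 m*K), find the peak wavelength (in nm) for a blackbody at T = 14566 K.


lam_max = b / T = 2.898e-3 / 14566 = 1.990e-07 m = 198.9565 nm

198.9565 nm


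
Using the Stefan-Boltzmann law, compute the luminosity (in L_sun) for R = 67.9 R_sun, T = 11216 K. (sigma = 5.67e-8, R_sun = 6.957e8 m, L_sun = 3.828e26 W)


R = 67.9 * 6.957e8 m = 4.723803e+10 m. L = 4*pi*R^2*sigma*T^4 = 4*pi*(4.723803e+10)^2 * 5.67e-8 * 11216^4 = 2.516103377e+31 W. L/L_sun = 2.516103377e+31 / 3.828e26 = 65728.9284

65728.9284 L_sun


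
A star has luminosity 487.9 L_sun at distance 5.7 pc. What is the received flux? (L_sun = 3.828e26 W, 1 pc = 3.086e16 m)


F = L / (4*pi*d^2) = 1.868e+29 / (4*pi*(1.759e+17)^2) = 4.803e-07

4.803e-07 W/m^2


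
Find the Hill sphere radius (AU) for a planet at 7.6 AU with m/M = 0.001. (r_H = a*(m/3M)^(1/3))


r_H = a * (m/3M)^(1/3) = 7.6 * (0.001/3)^(1/3) = 0.527

0.527 AU


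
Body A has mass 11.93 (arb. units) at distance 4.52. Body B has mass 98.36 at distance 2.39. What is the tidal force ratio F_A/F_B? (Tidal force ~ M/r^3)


Ratio = (M1/r1^3) / (M2/r2^3) = (11.93/4.52^3) / (98.36/2.39^3) = 0.0179

0.0179


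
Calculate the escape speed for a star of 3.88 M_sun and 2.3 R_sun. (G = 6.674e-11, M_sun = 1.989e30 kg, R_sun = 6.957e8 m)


M = 3.88 * 1.989e30 kg = 7.71732e+30 kg; R = 2.3 * 6.957e8 m = 1.60011e+09 m. v_esc = sqrt(2GM/R) = sqrt(2 * 6.674e-11 * 7.71732e+30 / 1.60011e+09) = 802354.7604

802354.7604 m/s


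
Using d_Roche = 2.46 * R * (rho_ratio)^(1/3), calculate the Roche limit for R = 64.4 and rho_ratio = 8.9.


d_Roche = 2.46 * 64.4 * 8.9^(1/3) = 328.3102

328.3102


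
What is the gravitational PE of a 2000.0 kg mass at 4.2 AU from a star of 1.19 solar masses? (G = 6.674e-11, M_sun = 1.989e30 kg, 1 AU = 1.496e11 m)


M = 1.19 * 1.989e30 kg = 2.36691e+30 kg; r = 4.2 AU * 1.496e11 m/AU = 6.2832e+11 m. U = -GM*m/r = -(6.674e-11 * 2.36691e+30 * 2000.0) / 6.2832e+11 = -5.028e+11

-5.028e+11 J


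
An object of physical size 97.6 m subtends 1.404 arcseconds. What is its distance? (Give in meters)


D = size / theta_rad, theta_rad = 1.404 * pi/(180*3600) = 6.807e-06, D = 1.434e+07

1.434e+07 m


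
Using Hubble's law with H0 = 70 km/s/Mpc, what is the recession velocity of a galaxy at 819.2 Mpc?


v = H0 * d = 70 * 819.2 = 57344.0

57344.0 km/s


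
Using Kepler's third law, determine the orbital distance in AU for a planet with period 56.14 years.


a = P^(2/3) = 56.14^(2/3) = 14.6616

14.6616 AU


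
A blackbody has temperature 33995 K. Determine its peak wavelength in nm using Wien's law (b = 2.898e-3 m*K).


lam_max = b / T = 2.898e-3 / 33995 = 8.525e-08 m = 85.2478 nm

85.2478 nm


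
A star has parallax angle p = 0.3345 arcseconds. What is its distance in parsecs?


d = 1/p = 1/0.3345 = 2.9895

2.9895 pc


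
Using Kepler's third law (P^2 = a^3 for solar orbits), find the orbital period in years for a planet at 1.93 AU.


P = a^(3/2) = 1.93^1.5 = 2.6812

2.6812 years


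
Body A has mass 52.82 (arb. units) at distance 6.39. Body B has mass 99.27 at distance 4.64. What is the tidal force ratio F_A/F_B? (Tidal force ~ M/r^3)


Ratio = (M1/r1^3) / (M2/r2^3) = (52.82/6.39^3) / (99.27/4.64^3) = 0.2037

0.2037


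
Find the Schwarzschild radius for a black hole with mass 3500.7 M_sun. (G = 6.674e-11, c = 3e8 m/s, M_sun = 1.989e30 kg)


M = 3500.7 * 1.989e30 kg = 6.9628923e+33 kg. rs = 2GM/c^2 = 2 * 6.674e-11 * 6.9628923e+33 / (3e8)^2 = 1.033e+07

1.033e+07 m


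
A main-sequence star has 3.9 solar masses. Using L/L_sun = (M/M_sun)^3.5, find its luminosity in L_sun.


L/L_sun = (M/M_sun)^3.5 = 3.9^3.5 = 117.1456

117.1456 L_sun


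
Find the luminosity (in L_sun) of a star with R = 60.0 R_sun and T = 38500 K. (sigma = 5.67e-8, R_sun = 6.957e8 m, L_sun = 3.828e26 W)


R = 60.0 * 6.957e8 m = 4.1742e+10 m. L = 4*pi*R^2*sigma*T^4 = 4*pi*(4.1742e+10)^2 * 5.67e-8 * 38500^4 = 2.727610468e+33 W. L/L_sun = 2.727610468e+33 / 3.828e26 = 7.125e+06

7.125e+06 L_sun


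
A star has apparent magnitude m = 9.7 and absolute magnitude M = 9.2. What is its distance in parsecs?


d = 10^((m - M + 5)/5) = 10^((9.7 - 9.2 + 5)/5) = 12.5893

12.5893 pc


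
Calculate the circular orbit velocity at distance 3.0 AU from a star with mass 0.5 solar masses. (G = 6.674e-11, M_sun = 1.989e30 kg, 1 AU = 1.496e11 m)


v = sqrt(GM/r) = sqrt(6.674e-11 * 9.945e+29 / 4.488e+11) = 12160.9939

12160.9939 m/s


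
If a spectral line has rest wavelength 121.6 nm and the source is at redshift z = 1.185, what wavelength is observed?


lam_obs = lam_emit * (1 + z) = 121.6 * (1 + 1.185) = 265.696

265.696 nm


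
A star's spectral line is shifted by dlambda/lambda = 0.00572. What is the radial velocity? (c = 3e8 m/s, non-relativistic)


v = (dlambda/lambda) * c = 0.00572 * 3e8 = 1.716e+06

1.716e+06 m/s


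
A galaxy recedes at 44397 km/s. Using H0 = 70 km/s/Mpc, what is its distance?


d = v / H0 = 44397 / 70 = 634.2429

634.2429 Mpc


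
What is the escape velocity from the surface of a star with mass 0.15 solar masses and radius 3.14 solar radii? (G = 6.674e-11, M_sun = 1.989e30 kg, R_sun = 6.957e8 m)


M = 0.15 * 1.989e30 kg = 2.9835e+29 kg; R = 3.14 * 6.957e8 m = 2.184498e+09 m. v_esc = sqrt(2GM/R) = sqrt(2 * 6.674e-11 * 2.9835e+29 / 2.184498e+09) = 135019.1266

135019.1266 m/s


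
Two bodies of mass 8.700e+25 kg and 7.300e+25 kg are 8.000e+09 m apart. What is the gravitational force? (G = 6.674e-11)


F = G*m1*m2/r^2 = 6.674e-11 * 8.700e+25 * 7.300e+25 / (8.000e+09)^2 = 6.674e-11 * 6.351e+51 / 6.400e+19 = 6.623e+21

6.623e+21 N


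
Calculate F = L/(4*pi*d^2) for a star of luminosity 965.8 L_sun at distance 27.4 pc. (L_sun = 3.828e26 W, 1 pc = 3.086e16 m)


F = L / (4*pi*d^2) = 3.697e+29 / (4*pi*(8.456e+17)^2) = 4.115e-08

4.115e-08 W/m^2


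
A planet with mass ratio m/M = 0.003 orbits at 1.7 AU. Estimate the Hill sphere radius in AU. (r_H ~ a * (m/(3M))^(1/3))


r_H = a * (m/3M)^(1/3) = 1.7 * (0.003/3)^(1/3) = 0.17

0.17 AU


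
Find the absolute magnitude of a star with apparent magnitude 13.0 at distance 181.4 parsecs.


M = m - 5*log10(d) + 5 = 13.0 - 5*log10(181.4) + 5 = 6.7068

6.7068


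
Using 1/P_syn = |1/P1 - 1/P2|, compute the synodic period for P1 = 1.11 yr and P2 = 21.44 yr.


1/P_syn = |1/P1 - 1/P2| = |1/1.11 - 1/21.44| => P_syn = 1.1706

1.1706 years


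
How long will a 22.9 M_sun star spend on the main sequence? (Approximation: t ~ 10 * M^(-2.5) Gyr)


t = 10 * M^(-2.5) = 10 * 22.9^(-2.5) = 0.004

0.004 Gyr


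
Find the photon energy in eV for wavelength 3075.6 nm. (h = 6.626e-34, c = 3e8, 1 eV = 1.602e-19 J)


E = hc/lambda = 6.626e-34 * 3e8 / 3.076e-06 = 6.463e-20 J = 0.4034 eV

0.4034 eV


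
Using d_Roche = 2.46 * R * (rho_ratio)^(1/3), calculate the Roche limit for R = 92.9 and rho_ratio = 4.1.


d_Roche = 2.46 * 92.9 * 4.1^(1/3) = 365.7734

365.7734


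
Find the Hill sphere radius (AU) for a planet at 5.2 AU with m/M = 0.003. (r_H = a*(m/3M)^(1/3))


r_H = a * (m/3M)^(1/3) = 5.2 * (0.003/3)^(1/3) = 0.52

0.52 AU


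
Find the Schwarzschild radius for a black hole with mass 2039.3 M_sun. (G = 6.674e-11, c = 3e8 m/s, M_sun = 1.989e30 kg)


M = 2039.3 * 1.989e30 kg = 4.0561677e+33 kg. rs = 2GM/c^2 = 2 * 6.674e-11 * 4.0561677e+33 / (3e8)^2 = 6.016e+06

6.016e+06 m


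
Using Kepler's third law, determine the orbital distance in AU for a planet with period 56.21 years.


a = P^(2/3) = 56.21^(2/3) = 14.6738

14.6738 AU


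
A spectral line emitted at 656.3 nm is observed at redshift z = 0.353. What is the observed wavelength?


lam_obs = lam_emit * (1 + z) = 656.3 * (1 + 0.353) = 887.9739

887.9739 nm


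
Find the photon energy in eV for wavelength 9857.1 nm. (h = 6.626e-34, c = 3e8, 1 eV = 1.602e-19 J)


E = hc/lambda = 6.626e-34 * 3e8 / 9.857e-06 = 2.017e-20 J = 0.1259 eV

0.1259 eV


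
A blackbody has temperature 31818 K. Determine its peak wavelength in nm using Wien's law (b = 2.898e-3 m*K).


lam_max = b / T = 2.898e-3 / 31818 = 9.108e-08 m = 91.0805 nm

91.0805 nm


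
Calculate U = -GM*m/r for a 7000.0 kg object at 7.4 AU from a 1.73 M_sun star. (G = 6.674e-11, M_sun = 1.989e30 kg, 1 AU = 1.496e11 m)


M = 1.73 * 1.989e30 kg = 3.44097e+30 kg; r = 7.4 AU * 1.496e11 m/AU = 1.10704e+12 m. U = -GM*m/r = -(6.674e-11 * 3.44097e+30 * 7000.0) / 1.10704e+12 = -1.452e+12

-1.452e+12 J


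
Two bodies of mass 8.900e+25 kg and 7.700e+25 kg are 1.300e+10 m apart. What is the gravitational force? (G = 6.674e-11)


F = G*m1*m2/r^2 = 6.674e-11 * 8.900e+25 * 7.700e+25 / (1.300e+10)^2 = 6.674e-11 * 6.853e+51 / 1.690e+20 = 2.706e+21

2.706e+21 N


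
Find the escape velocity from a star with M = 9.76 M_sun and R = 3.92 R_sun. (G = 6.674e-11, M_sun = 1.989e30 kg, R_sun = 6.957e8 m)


M = 9.76 * 1.989e30 kg = 1.941264e+31 kg; R = 3.92 * 6.957e8 m = 2.727144e+09 m. v_esc = sqrt(2GM/R) = sqrt(2 * 6.674e-11 * 1.941264e+31 / 2.727144e+09) = 974757.0035

974757.0035 m/s


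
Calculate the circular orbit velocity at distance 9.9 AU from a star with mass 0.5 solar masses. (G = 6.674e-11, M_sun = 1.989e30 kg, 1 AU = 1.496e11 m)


v = sqrt(GM/r) = sqrt(6.674e-11 * 9.945e+29 / 1.481e+12) = 6694.4068

6694.4068 m/s


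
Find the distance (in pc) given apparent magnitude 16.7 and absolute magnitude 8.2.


d = 10^((m - M + 5)/5) = 10^((16.7 - 8.2 + 5)/5) = 501.1872

501.1872 pc


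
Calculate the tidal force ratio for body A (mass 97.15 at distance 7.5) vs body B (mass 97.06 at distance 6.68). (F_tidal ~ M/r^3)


Ratio = (M1/r1^3) / (M2/r2^3) = (97.15/7.5^3) / (97.06/6.68^3) = 0.7072

0.7072


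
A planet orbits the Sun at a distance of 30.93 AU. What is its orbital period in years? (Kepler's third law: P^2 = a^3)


P = a^(3/2) = 30.93^1.5 = 172.0164

172.0164 years


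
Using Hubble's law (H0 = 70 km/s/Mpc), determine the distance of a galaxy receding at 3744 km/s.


d = v / H0 = 3744 / 70 = 53.4857

53.4857 Mpc


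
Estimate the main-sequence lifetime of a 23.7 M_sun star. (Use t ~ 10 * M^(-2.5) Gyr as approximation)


t = 10 * M^(-2.5) = 10 * 23.7^(-2.5) = 0.0037

0.0037 Gyr


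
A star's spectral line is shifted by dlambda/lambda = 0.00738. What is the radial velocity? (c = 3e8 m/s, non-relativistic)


v = (dlambda/lambda) * c = 0.00738 * 3e8 = 2.214e+06

2.214e+06 m/s


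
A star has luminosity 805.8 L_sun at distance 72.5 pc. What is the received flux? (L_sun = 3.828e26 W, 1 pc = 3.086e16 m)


F = L / (4*pi*d^2) = 3.085e+29 / (4*pi*(2.237e+18)^2) = 4.904e-09

4.904e-09 W/m^2


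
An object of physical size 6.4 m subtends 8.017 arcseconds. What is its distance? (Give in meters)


D = size / theta_rad, theta_rad = 8.017 * pi/(180*3600) = 3.887e-05, D = 164661.9384

164661.9384 m


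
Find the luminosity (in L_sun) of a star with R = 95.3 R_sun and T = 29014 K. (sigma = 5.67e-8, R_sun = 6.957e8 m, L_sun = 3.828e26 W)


R = 95.3 * 6.957e8 m = 6.630021e+10 m. L = 4*pi*R^2*sigma*T^4 = 4*pi*(6.630021e+10)^2 * 5.67e-8 * 29014^4 = 2.219489822e+33 W. L/L_sun = 2.219489822e+33 / 3.828e26 = 5.798e+06

5.798e+06 L_sun


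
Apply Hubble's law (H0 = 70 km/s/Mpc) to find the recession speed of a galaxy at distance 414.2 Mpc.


v = H0 * d = 70 * 414.2 = 28994.0

28994.0 km/s


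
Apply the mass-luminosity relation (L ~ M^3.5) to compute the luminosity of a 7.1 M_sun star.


L/L_sun = (M/M_sun)^3.5 = 7.1^3.5 = 953.6834

953.6834 L_sun


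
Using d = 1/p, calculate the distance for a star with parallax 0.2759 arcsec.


d = 1/p = 1/0.2759 = 3.6245

3.6245 pc


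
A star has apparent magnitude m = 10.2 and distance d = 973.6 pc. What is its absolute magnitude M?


M = m - 5*log10(d) + 5 = 10.2 - 5*log10(973.6) + 5 = 0.2581

0.2581


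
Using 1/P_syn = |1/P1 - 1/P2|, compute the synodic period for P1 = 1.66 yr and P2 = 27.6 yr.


1/P_syn = |1/P1 - 1/P2| = |1/1.66 - 1/27.6| => P_syn = 1.7662

1.7662 years


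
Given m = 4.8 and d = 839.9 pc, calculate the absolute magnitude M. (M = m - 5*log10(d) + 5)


M = m - 5*log10(d) + 5 = 4.8 - 5*log10(839.9) + 5 = -4.8211

-4.8211


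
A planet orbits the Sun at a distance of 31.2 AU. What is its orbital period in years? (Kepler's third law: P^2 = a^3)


P = a^(3/2) = 31.2^1.5 = 174.2737

174.2737 years


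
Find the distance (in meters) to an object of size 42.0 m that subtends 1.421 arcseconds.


D = size / theta_rad, theta_rad = 1.421 * pi/(180*3600) = 6.889e-06, D = 6.096e+06

6.096e+06 m
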